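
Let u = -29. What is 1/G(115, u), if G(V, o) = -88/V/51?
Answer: -5865/88 ≈ -66.648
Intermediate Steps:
G(V, o) = -88/(51*V) (G(V, o) = -88/V*(1/51) = -88/(51*V))
1/G(115, u) = 1/(-88/51/115) = 1/(-88/51*1/115) = 1/(-88/5865) = -5865/88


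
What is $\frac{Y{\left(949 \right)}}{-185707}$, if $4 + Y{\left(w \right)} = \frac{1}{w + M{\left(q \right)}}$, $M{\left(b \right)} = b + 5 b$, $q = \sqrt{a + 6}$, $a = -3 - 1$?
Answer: $\frac{3601167}{167234539003} + \frac{6 \sqrt{2}}{167234539003} \approx 2.1534 \cdot 10^{-5}$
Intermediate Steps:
$a = -4$
$q = \sqrt{2}$ ($q = \sqrt{-4 + 6} = \sqrt{2} \approx 1.4142$)
$M{\left(b \right)} = 6 b$
$Y{\left(w \right)} = -4 + \frac{1}{w + 6 \sqrt{2}}$
$\frac{Y{\left(949 \right)}}{-185707} = \frac{\frac{1}{949 + 6 \sqrt{2}} \left(1 - 24 \sqrt{2} - 3796\right)}{-185707} = \frac{1 - 24 \sqrt{2} - 3796}{949 + 6 \sqrt{2}} \left(- \frac{1}{185707}\right) = \frac{-3795 - 24 \sqrt{2}}{949 + 6 \sqrt{2}} \left(- \frac{1}{185707}\right) = - \frac{-3795 - 24 \sqrt{2}}{185707 \left(949 + 6 \sqrt{2}\right)}$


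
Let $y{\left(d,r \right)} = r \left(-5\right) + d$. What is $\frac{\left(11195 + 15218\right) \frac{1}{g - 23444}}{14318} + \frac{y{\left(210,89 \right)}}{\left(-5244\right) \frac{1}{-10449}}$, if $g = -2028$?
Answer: $- \frac{74628861571601}{159377437952} \approx -468.25$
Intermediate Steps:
$y{\left(d,r \right)} = d - 5 r$ ($y{\left(d,r \right)} = - 5 r + d = d - 5 r$)
$\frac{\left(11195 + 15218\right) \frac{1}{g - 23444}}{14318} + \frac{y{\left(210,89 \right)}}{\left(-5244\right) \frac{1}{-10449}} = \frac{\left(11195 + 15218\right) \frac{1}{-2028 - 23444}}{14318} + \frac{210 - 445}{\left(-5244\right) \frac{1}{-10449}} = \frac{26413}{-25472} \cdot \frac{1}{14318} + \frac{210 - 445}{\left(-5244\right) \left(- \frac{1}{10449}\right)} = 26413 \left(- \frac{1}{25472}\right) \frac{1}{14318} - \frac{235}{\frac{1748}{3483}} = \left(- \frac{26413}{25472}\right) \frac{1}{14318} - \frac{818505}{1748} = - \frac{26413}{364708096} - \frac{818505}{1748} = - \frac{74628861571601}{159377437952}$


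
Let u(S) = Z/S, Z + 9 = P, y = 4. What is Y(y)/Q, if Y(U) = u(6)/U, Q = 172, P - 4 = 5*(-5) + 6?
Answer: -1/172 ≈ -0.0058140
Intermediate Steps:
P = -15 (P = 4 + (5*(-5) + 6) = 4 + (-25 + 6) = 4 - 19 = -15)
Z = -24 (Z = -9 - 15 = -24)
u(S) = -24/S
Y(U) = -4/U (Y(U) = (-24/6)/U = (-24*1/6)/U = -4/U)
Y(y)/Q = -4/4/172 = -4*1/4*(1/172) = -1*1/172 = -1/172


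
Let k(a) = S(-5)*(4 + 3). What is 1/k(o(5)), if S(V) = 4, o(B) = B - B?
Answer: 1/28 ≈ 0.035714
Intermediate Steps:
o(B) = 0
k(a) = 28 (k(a) = 4*(4 + 3) = 4*7 = 28)
1/k(o(5)) = 1/28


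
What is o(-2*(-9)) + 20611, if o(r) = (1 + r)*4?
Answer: 20687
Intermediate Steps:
o(r) = 4 + 4*r
o(-2*(-9)) + 20611 = (4 + 4*(-2*(-9))) + 20611 = (4 + 4*18) + 20611 = (4 + 72) + 20611 = 76 + 20611 = 20687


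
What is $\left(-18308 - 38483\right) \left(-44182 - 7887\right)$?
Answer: $2957050579$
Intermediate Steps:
$\left(-18308 - 38483\right) \left(-44182 - 7887\right) = \left(-56791\right) \left(-52069\right) = 2957050579$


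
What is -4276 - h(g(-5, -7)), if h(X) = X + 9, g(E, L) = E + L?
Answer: -4273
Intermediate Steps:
h(X) = 9 + X
-4276 - h(g(-5, -7)) = -4276 - (9 + (-5 - 7)) = -4276 - (9 - 12) = -4276 - 1*(-3) = -4276 + 3 = -4273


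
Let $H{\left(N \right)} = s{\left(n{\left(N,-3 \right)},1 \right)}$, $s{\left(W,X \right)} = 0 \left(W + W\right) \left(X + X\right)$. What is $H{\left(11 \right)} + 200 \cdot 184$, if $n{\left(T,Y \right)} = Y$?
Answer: $36800$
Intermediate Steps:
$s{\left(W,X \right)} = 0$ ($s{\left(W,X \right)} = 0 \cdot 2 W 2 X = 0 \cdot 4 W X = 0$)
$H{\left(N \right)} = 0$
$H{\left(11 \right)} + 200 \cdot 184 = 0 + 200 \cdot 184 = 0 + 36800 = 36800$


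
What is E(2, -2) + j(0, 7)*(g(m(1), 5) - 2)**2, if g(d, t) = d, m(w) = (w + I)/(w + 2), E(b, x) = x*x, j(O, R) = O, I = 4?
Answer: 4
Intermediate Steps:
E(b, x) = x**2
m(w) = (4 + w)/(2 + w) (m(w) = (w + 4)/(w + 2) = (4 + w)/(2 + w))
E(2, -2) + j(0, 7)*(g(m(1), 5) - 2)**2 = (-2)**2 + 0*((4 + 1)/(2 + 1) - 2)**2 = 4 + 0*(5/3 - 2)**2 = 4 + 0*(-1/3)**2 = 4 + 0*(1/9) = 4 + 0 = 4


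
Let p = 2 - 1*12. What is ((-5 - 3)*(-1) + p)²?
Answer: 4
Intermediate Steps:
p = -10 (p = 2 - 12 = -10)
((-5 - 3)*(-1) + p)² = ((-5 - 3)*(-1) - 10)² = (-8*(-1) - 10)² = (8 - 10)² = (-2)² = 4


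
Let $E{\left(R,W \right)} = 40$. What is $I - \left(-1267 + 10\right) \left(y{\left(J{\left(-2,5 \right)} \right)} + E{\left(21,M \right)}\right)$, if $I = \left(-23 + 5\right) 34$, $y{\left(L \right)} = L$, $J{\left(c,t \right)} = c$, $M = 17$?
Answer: $47154$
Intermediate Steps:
$I = -612$ ($I = \left(-18\right) 34 = -612$)
$I - \left(-1267 + 10\right) \left(y{\left(J{\left(-2,5 \right)} \right)} + E{\left(21,M \right)}\right) = -612 - \left(-1267 + 10\right) \left(-2 + 40\right) = -612 - \left(-1257\right) 38 = -612 - -47766 = -612 + 47766 = 47154$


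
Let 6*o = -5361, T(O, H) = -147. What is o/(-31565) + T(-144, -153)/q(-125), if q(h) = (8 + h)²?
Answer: 5060711/288062190 ≈ 0.017568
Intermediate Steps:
o = -1787/2 (o = (⅙)*(-5361) = -1787/2 ≈ -893.50)
o/(-31565) + T(-144, -153)/q(-125) = -1787/2/(-31565) - 147/(8 - 125)² = -1787/2*(-1/31565) - 147/((-117)²) = 1787/63130 - 147/13689 = 1787/63130 - 147*1/13689 = 1787/63130 - 49/4563 = 5060711/288062190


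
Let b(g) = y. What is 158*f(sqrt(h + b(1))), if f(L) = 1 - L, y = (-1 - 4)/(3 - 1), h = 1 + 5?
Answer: 158 - 79*sqrt(14) ≈ -137.59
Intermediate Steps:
h = 6
y = -5/2 ≈ -2.5000
b(g) = -5/2
158*f(sqrt(h + b(1))) = 158*(1 - sqrt(6 - 5/2)) = 158*(1 - sqrt(7/2)) = 158*(1 - sqrt(14)/2) = 158 - 79*sqrt(14)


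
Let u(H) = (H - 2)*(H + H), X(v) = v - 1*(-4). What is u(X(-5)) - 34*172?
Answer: -5842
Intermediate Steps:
X(v) = 4 + v (X(v) = v + 4 = 4 + v)
u(H) = 2*H*(-2 + H) (u(H) = (-2 + H)*(2*H) = 2*H*(-2 + H))
u(X(-5)) - 34*172 = 2*(4 - 5)*(-2 + (4 - 5)) - 34*172 = 2*(-1)*(-2 - 1) - 5848 = 2*(-1)*(-3) - 5848 = 6 - 5848 = -5842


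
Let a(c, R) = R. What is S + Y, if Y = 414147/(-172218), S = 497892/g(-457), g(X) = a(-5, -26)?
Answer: -14292788713/746278 ≈ -19152.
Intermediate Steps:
g(X) = -26
S = -248946/13 (S = 497892/(-26) = 497892*(-1/26) = -248946/13 ≈ -19150.)
Y = -138049/57406 (Y = 414147*(-1/172218) = -138049/57406 ≈ -2.4048)
S + Y = -248946/13 - 138049/57406 = -14292788713/746278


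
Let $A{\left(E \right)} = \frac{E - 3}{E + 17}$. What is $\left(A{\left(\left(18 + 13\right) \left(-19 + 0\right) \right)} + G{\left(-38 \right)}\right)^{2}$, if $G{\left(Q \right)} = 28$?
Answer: $\frac{17239104}{20449} \approx 843.03$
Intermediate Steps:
$A{\left(E \right)} = \frac{-3 + E}{17 + E}$
$\left(A{\left(\left(18 + 13\right) \left(-19 + 0\right) \right)} + G{\left(-38 \right)}\right)^{2} = \left(\frac{-3 + \left(18 + 13\right) \left(-19 + 0\right)}{17 + \left(18 + 13\right) \left(-19 + 0\right)} + 28\right)^{2} = \left(\frac{-3 + 31 \left(-19\right)}{17 + 31 \left(-19\right)} + 28\right)^{2} = \left(\frac{-3 - 589}{17 - 589} + 28\right)^{2} = \left(\frac{1}{-572} \left(-592\right) + 28\right)^{2} = \left(\left(- \frac{1}{572}\right) \left(-592\right) + 28\right)^{2} = \left(\frac{148}{143} + 28\right)^{2} = \left(\frac{4152}{143}\right)^{2} = \frac{17239104}{20449}$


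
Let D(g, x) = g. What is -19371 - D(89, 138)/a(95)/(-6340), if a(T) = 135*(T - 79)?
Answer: -265274222311/13694400 ≈ -19371.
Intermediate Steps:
a(T) = -10665 + 135*T (a(T) = 135*(-79 + T) = -10665 + 135*T)
-19371 - D(89, 138)/a(95)/(-6340) = -19371 - 89/(-10665 + 135*95)/(-6340) = -19371 - 89/(-10665 + 12825)*(-1)/6340 = -19371 - 89/2160*(-1)/6340 = -19371 - 89*(1/2160)*(-1)/6340 = -19371 - 89*(-1)/(2160*6340) = -19371 - 1*(-89/13694400) = -19371 + 89/13694400 = -265274222311/13694400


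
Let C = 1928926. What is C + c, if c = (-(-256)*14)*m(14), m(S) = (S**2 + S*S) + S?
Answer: 3384030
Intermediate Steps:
m(S) = S + 2*S**2 (m(S) = (S**2 + S**2) + S = 2*S**2 + S = S + 2*S**2)
c = 1455104 (c = (-(-256)*14)*(14*(1 + 2*14)) = (-128*(-28))*(14*(1 + 28)) = 3584*(14*29) = 3584*406 = 1455104)
C + c = 1928926 + 1455104 = 3384030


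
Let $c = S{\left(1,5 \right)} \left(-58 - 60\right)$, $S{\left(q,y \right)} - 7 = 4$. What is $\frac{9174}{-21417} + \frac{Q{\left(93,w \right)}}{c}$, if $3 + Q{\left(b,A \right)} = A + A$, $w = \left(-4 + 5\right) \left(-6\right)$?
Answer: $- \frac{541}{1298} \approx -0.4168$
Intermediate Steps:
$S{\left(q,y \right)} = 11$ ($S{\left(q,y \right)} = 7 + 4 = 11$)
$w = -6$ ($w = 1 \left(-6\right) = -6$)
$Q{\left(b,A \right)} = -3 + 2 A$ ($Q{\left(b,A \right)} = -3 + \left(A + A\right) = -3 + 2 A$)
$c = -1298$ ($c = 11 \left(-58 - 60\right) = 11 \left(-118\right) = -1298$)
$\frac{9174}{-21417} + \frac{Q{\left(93,w \right)}}{c} = \frac{9174}{-21417} + \frac{-3 + 2 \left(-6\right)}{-1298} = 9174 \left(- \frac{1}{21417}\right) + \left(-3 - 12\right) \left(- \frac{1}{1298}\right) = - \frac{278}{649} - - \frac{15}{1298} = - \frac{278}{649} + \frac{15}{1298} = - \frac{541}{1298}$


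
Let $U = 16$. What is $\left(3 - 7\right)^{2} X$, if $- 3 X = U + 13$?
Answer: $- \frac{464}{3} \approx -154.67$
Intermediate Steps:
$X = - \frac{29}{3}$ ($X = - \frac{16 + 13}{3} = \left(- \frac{1}{3}\right) 29 = - \frac{29}{3} \approx -9.6667$)
$\left(3 - 7\right)^{2} X = \left(3 - 7\right)^{2} \left(- \frac{29}{3}\right) = \left(-4\right)^{2} \left(- \frac{29}{3}\right) = 16 \left(- \frac{29}{3}\right) = - \frac{464}{3}$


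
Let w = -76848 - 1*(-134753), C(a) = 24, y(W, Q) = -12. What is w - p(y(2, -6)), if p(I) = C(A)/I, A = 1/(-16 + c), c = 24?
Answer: 57907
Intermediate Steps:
A = ⅛ (A = 1/(-16 + 24) = 1/8 = ⅛ ≈ 0.12500)
w = 57905 (w = -76848 + 134753 = 57905)
p(I) = 24/I
w - p(y(2, -6)) = 57905 - 24/(-12) = 57905 - 24*(-1)/12 = 57905 - 1*(-2) = 57905 + 2 = 57907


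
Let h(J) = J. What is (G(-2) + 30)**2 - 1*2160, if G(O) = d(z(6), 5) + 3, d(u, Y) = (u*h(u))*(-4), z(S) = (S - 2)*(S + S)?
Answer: 84325329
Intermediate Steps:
z(S) = 2*S*(-2 + S) (z(S) = (-2 + S)*(2*S) = 2*S*(-2 + S))
d(u, Y) = -4*u**2 (d(u, Y) = (u*u)*(-4) = u**2*(-4) = -4*u**2)
G(O) = -9213 (G(O) = -4*144*(-2 + 6)**2 + 3 = -4*(2*6*4)**2 + 3 = -4*48**2 + 3 = -4*2304 + 3 = -9216 + 3 = -9213)
(G(-2) + 30)**2 - 1*2160 = (-9213 + 30)**2 - 1*2160 = (-9183)**2 - 2160 = 84327489 - 2160 = 84325329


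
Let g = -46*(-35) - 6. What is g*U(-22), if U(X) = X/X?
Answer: 1604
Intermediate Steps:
U(X) = 1
g = 1604 (g = 1610 - 6 = 1604)
g*U(-22) = 1604*1 = 1604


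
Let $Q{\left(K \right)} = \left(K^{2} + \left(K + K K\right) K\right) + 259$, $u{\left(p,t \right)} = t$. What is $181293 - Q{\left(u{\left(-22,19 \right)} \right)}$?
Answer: $173453$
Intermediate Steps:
$Q{\left(K \right)} = 259 + K^{2} + K \left(K + K^{2}\right)$ ($Q{\left(K \right)} = \left(K^{2} + \left(K + K^{2}\right) K\right) + 259 = \left(K^{2} + K \left(K + K^{2}\right)\right) + 259 = 259 + K^{2} + K \left(K + K^{2}\right)$)
$181293 - Q{\left(u{\left(-22,19 \right)} \right)} = 181293 - \left(259 + 19^{3} + 2 \cdot 19^{2}\right) = 181293 - \left(259 + 6859 + 2 \cdot 361\right) = 181293 - \left(259 + 6859 + 722\right) = 181293 - 7840 = 173453$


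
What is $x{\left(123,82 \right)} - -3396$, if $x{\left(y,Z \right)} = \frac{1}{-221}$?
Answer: $\frac{750515}{221} \approx 3396.0$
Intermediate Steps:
$x{\left(y,Z \right)} = - \frac{1}{221}$
$x{\left(123,82 \right)} - -3396 = - \frac{1}{221} - -3396 = - \frac{1}{221} + 3396 = \frac{750515}{221}$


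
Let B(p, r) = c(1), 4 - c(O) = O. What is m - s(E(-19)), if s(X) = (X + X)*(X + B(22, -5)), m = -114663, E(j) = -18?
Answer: -115203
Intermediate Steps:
c(O) = 4 - O
B(p, r) = 3 (B(p, r) = 4 - 1*1 = 4 - 1 = 3)
s(X) = 2*X*(3 + X) (s(X) = (X + X)*(X + 3) = (2*X)*(3 + X) = 2*X*(3 + X))
m - s(E(-19)) = -114663 - 2*(-18)*(3 - 18) = -114663 - 2*(-18)*(-15) = -114663 - 1*540 = -114663 - 540 = -115203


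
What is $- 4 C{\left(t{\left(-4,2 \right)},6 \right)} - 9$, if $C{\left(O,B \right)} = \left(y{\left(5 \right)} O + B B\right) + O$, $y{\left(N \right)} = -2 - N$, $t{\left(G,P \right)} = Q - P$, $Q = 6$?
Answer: $-57$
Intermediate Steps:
$t{\left(G,P \right)} = 6 - P$
$C{\left(O,B \right)} = B^{2} - 6 O$ ($C{\left(O,B \right)} = \left(\left(-2 - 5\right) O + B B\right) + O = \left(\left(-2 - 5\right) O + B^{2}\right) + O = \left(- 7 O + B^{2}\right) + O = \left(B^{2} - 7 O\right) + O = B^{2} - 6 O$)
$- 4 C{\left(t{\left(-4,2 \right)},6 \right)} - 9 = - 4 \left(6^{2} - 6 \left(6 - 2\right)\right) - 9 = - 4 \left(36 - 6 \left(6 - 2\right)\right) - 9 = - 4 \left(36 - 24\right) - 9 = \left(-4\right) 12 - 9 = -48 - 9 = -57$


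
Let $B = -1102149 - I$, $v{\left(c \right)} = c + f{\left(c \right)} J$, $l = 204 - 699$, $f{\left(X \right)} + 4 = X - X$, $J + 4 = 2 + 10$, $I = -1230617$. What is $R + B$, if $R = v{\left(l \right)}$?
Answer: $127941$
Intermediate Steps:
$J = 8$ ($J = -4 + \left(2 + 10\right) = -4 + 12 = 8$)
$f{\left(X \right)} = -4$ ($f{\left(X \right)} = -4 + \left(X - X\right) = -4 + 0 = -4$)
$l = -495$
$v{\left(c \right)} = -32 + c$ ($v{\left(c \right)} = c - 32 = -32 + c$)
$R = -527$ ($R = -32 - 495 = -527$)
$B = 128468$ ($B = -1102149 - -1230617 = -1102149 + 1230617 = 128468$)
$R + B = -527 + 128468 = 127941$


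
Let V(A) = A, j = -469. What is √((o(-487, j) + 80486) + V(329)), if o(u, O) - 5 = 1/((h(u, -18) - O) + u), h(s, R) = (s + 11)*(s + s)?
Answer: √17370684888397126/463606 ≈ 284.29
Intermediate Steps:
h(s, R) = 2*s*(11 + s) (h(s, R) = (11 + s)*(2*s) = 2*s*(11 + s))
o(u, O) = 5 + 1/(u - O + 2*u*(11 + u)) (o(u, O) = 5 + 1/((2*u*(11 + u) - O) + u) = 5 + 1/((-O + 2*u*(11 + u)) + u) = 5 + 1/(u - O + 2*u*(11 + u)))
√((o(-487, j) + 80486) + V(329)) = √(((1 - 5*(-469) + 10*(-487)² + 115*(-487))/(-1*(-469) + 2*(-487)² + 23*(-487)) + 80486) + 329) = √(((1 + 2345 + 10*237169 - 56005)/(469 + 2*237169 - 11201) + 80486) + 329) = √(((1 + 2345 + 2371690 - 56005)/(469 + 474338 - 11201) + 80486) + 329) = √((2318031/463606 + 80486) + 329) = √(37316110547/463606 + 329) = √(37468636921/463606) = √17370684888397126/463606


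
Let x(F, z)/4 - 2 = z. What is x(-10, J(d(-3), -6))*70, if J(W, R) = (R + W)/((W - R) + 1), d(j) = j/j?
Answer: 385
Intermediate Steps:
d(j) = 1
J(W, R) = (R + W)/(1 + W - R)
x(F, z) = 8 + 4*z
x(-10, J(d(-3), -6))*70 = (8 + 4*((-6 + 1)/(1 + 1 - 1*(-6))))*70 = (8 + 4*(-5/(1 + 1 + 6)))*70 = (8 + 4*(-5/8))*70 = (8 - 5/2)*70 = (11/2)*70 = 385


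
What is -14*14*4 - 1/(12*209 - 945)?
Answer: -1225393/1563 ≈ -784.00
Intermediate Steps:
-14*14*4 - 1/(12*209 - 945) = -196*4 - 1/(2508 - 945) = -784 - 1/1563 = -1225393/1563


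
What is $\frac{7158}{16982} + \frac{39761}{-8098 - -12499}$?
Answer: $\frac{353361830}{37368891} \approx 9.456$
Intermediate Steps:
$\frac{7158}{16982} + \frac{39761}{-8098 - -12499} = 7158 \cdot \frac{1}{16982} + \frac{39761}{-8098 + 12499} = \frac{3579}{8491} + \frac{39761}{4401} = \frac{353361830}{37368891}$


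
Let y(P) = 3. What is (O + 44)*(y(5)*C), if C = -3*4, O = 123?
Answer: -6012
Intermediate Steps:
C = -12
(O + 44)*(y(5)*C) = (123 + 44)*(3*(-12)) = 167*(-36) = -6012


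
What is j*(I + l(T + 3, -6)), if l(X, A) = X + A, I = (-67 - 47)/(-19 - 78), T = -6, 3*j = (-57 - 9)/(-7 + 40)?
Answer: 506/97 ≈ 5.2165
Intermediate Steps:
j = -⅔ (j = ((-57 - 9)/(-7 + 40))/3 = (-66/33)/3 = (-66*1/33)/3 = (⅓)*(-2) = -⅔ ≈ -0.66667)
I = 114/97 (I = -114/(-97) = -114*(-1/97) = 114/97 ≈ 1.1753)
l(X, A) = A + X
j*(I + l(T + 3, -6)) = -2*(114/97 + (-6 + (-6 + 3)))/3 = -2*(114/97 + (-6 - 3))/3 = -2*(114/97 - 9)/3 = -⅔*(-759/97) = 506/97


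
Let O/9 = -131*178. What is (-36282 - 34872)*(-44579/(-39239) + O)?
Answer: 585934009656606/39239 ≈ 1.4932e+10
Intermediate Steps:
O = -209862 (O = 9*(-131*178) = 9*(-23318) = -209862)
(-36282 - 34872)*(-44579/(-39239) + O) = (-36282 - 34872)*(-44579/(-39239) - 209862) = -71154*(-44579*(-1/39239) - 209862) = -71154*(44579/39239 - 209862) = -71154*(-8234730439/39239) = 585934009656606/39239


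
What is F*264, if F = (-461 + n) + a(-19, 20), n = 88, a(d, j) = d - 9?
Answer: -105864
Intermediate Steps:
a(d, j) = -9 + d
F = -401 (F = (-461 + 88) + (-9 - 19) = -373 - 28 = -401)
F*264 = -401*264 = -105864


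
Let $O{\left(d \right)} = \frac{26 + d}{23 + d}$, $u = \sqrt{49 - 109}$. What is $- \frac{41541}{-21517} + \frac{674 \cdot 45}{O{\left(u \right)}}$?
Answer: $\frac{107362088889}{3959128} + \frac{45495 i \sqrt{15}}{184} \approx 27118.0 + 957.62 i$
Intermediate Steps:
$u = 2 i \sqrt{15}$ ($u = \sqrt{-60} = 2 i \sqrt{15} \approx 7.746 i$)
$O{\left(d \right)} = \frac{26 + d}{23 + d}$
$- \frac{41541}{-21517} + \frac{674 \cdot 45}{O{\left(u \right)}} = - \frac{41541}{-21517} + \frac{674 \cdot 45}{\frac{1}{23 + 2 i \sqrt{15}} \left(26 + 2 i \sqrt{15}\right)} = \left(-41541\right) \left(- \frac{1}{21517}\right) + 30330 \frac{23 + 2 i \sqrt{15}}{26 + 2 i \sqrt{15}} = \frac{41541}{21517} + \frac{30330 \left(23 + 2 i \sqrt{15}\right)}{26 + 2 i \sqrt{15}}$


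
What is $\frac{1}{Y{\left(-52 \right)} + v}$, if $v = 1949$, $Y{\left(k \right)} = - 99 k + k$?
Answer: $\frac{1}{7045} \approx 0.00014194$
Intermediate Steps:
$Y{\left(k \right)} = - 98 k$
$\frac{1}{Y{\left(-52 \right)} + v} = \frac{1}{\left(-98\right) \left(-52\right) + 1949} = \frac{1}{5096 + 1949} = \frac{1}{7045}$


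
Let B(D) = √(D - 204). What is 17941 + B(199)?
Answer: 17941 + I*√5 ≈ 17941.0 + 2.2361*I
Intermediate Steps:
B(D) = √(-204 + D)
17941 + B(199) = 17941 + √(-204 + 199) = 17941 + √(-5) = 17941 + I*√5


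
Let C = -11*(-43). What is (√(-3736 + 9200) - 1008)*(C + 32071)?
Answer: -32804352 + 65088*√1366 ≈ -3.0399e+7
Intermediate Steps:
C = 473
(√(-3736 + 9200) - 1008)*(C + 32071) = (√(-3736 + 9200) - 1008)*(473 + 32071) = (√5464 - 1008)*32544 = (2*√1366 - 1008)*32544 = (-1008 + 2*√1366)*32544 = -32804352 + 65088*√1366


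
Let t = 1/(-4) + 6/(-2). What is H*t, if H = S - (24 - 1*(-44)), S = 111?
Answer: -559/4 ≈ -139.75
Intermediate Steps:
H = 43 (H = 111 - (24 - 1*(-44)) = 111 - (24 + 44) = 111 - 1*68 = 111 - 68 = 43)
t = -13/4 (t = 1*(-¼) + 6*(-½) = -¼ - 3 = -13/4 ≈ -3.2500)
H*t = 43*(-13/4) = -559/4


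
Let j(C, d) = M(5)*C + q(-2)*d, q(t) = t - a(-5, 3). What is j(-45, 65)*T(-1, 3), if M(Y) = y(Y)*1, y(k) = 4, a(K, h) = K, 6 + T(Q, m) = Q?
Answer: -105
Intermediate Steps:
T(Q, m) = -6 + Q
M(Y) = 4 (M(Y) = 4*1 = 4)
q(t) = 5 + t (q(t) = t - 1*(-5) = t + 5 = 5 + t)
j(C, d) = 3*d + 4*C (j(C, d) = 4*C + (5 - 2)*d = 4*C + 3*d = 3*d + 4*C)
j(-45, 65)*T(-1, 3) = (3*65 + 4*(-45))*(-6 - 1) = (195 - 180)*(-7) = 15*(-7) = -105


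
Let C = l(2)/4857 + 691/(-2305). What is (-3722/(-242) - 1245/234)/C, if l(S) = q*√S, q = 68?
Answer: -1189123274931832095/35281937994577274 - 27767103280123450*√2/17640968997288637 ≈ -35.929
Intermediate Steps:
l(S) = 68*√S
C = -691/2305 + 68*√2/4857 (C = (68*√2)/4857 + 691/(-2305) = (68*√2)*(1/4857) + 691*(-1/2305) = 68*√2/4857 - 691/2305 = -691/2305 + 68*√2/4857 ≈ -0.27998)
(-3722/(-242) - 1245/234)/C = (-3722/(-242) - 1245/234)/(-691/2305 + 68*√2/4857) = (-3722*(-1/242) - 1245*1/234)/(-691/2305 + 68*√2/4857) = (1861/121 - 415/78)/(-691/2305 + 68*√2/4857) = 94943/(9438*(-691/2305 + 68*√2/4857))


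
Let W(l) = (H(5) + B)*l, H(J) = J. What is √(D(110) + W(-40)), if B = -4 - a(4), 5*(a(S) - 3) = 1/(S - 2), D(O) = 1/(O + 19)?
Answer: √1397973/129 ≈ 9.1656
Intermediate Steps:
D(O) = 1/(19 + O)
a(S) = 3 + 1/(5*(-2 + S)) (a(S) = 3 + 1/(5*(S - 2)) = 3 + 1/(5*(-2 + S)))
B = -71/10 (B = -4 - (-29 + 15*4)/(5*(-2 + 4)) = -4 - (-29 + 60)/(5*2) = -4 - 31/(5*2) = -4 - 1*31/10 = -4 - 31/10 = -71/10 ≈ -7.1000)
W(l) = -21*l/10 (W(l) = (5 - 71/10)*l = -21*l/10)
√(D(110) + W(-40)) = √(1/(19 + 110) - 21/10*(-40)) = √(1/129 + 84) = √(10837/129) = √1397973/129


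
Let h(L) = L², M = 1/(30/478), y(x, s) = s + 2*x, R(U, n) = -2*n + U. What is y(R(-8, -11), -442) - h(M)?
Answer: -150271/225 ≈ -667.87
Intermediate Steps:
R(U, n) = U - 2*n
M = 239/15 (M = 1/(30*(1/478)) = 1/(15/239) = 239/15 ≈ 15.933)
y(R(-8, -11), -442) - h(M) = (-442 + 2*(-8 - 2*(-11))) - (239/15)² = (-442 + 2*(-8 + 22)) - 1*57121/225 = (-442 + 2*14) - 57121/225 = (-442 + 28) - 57121/225 = -414 - 57121/225 = -150271/225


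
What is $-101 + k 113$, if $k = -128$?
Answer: $-14565$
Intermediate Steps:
$-101 + k 113 = -101 - 14464 = -14565$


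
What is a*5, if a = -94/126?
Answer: -235/63 ≈ -3.7302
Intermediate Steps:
a = -47/63 (a = -94*1/126 = -47/63 ≈ -0.74603)
a*5 = -47/63*5 = -235/63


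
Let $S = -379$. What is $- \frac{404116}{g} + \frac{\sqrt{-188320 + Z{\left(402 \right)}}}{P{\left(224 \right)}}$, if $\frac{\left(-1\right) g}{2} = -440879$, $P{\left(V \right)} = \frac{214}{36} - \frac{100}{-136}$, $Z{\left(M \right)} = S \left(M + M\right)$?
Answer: $- \frac{202058}{440879} + \frac{153 i \sqrt{123259}}{511} \approx -0.45831 + 105.12 i$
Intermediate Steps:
$Z{\left(M \right)} = - 758 M$ ($Z{\left(M \right)} = - 379 \left(M + M\right) = - 379 \cdot 2 M = - 758 M$)
$P{\left(V \right)} = \frac{1022}{153}$ ($P{\left(V \right)} = 214 \cdot \frac{1}{36} - - \frac{25}{34} = \frac{107}{18} + \frac{25}{34} = \frac{1022}{153}$)
$g = 881758$ ($g = \left(-2\right) \left(-440879\right) = 881758$)
$- \frac{404116}{g} + \frac{\sqrt{-188320 + Z{\left(402 \right)}}}{P{\left(224 \right)}} = - \frac{404116}{881758} + \frac{\sqrt{-188320 - 304716}}{\frac{1022}{153}} = \left(-404116\right) \frac{1}{881758} + \sqrt{-188320 - 304716} \cdot \frac{153}{1022} = - \frac{202058}{440879} + \sqrt{-493036} \cdot \frac{153}{1022} = - \frac{202058}{440879} + 2 i \sqrt{123259} \cdot \frac{153}{1022} = - \frac{202058}{440879} + \frac{153 i \sqrt{123259}}{511}$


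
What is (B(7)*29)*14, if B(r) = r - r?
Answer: 0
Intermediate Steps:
B(r) = 0
(B(7)*29)*14 = (0*29)*14 = 0*14 = 0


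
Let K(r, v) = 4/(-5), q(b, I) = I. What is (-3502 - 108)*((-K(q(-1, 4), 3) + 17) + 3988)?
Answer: -14460938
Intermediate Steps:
K(r, v) = -⅘ (K(r, v) = 4*(-⅕) = -⅘)
(-3502 - 108)*((-K(q(-1, 4), 3) + 17) + 3988) = (-3502 - 108)*((-1*(-⅘) + 17) + 3988) = -3610*((⅘ + 17) + 3988) = -3610*(89/5 + 3988) = -3610*20029/5 = -14460938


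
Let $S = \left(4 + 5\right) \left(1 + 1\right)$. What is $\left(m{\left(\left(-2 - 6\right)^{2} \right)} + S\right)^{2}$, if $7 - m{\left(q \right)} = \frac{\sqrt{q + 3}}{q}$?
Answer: $\frac{\left(1600 - \sqrt{67}\right)^{2}}{4096} \approx 618.62$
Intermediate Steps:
$m{\left(q \right)} = 7 - \frac{\sqrt{3 + q}}{q}$ ($m{\left(q \right)} = 7 - \frac{\sqrt{q + 3}}{q} = 7 - \frac{\sqrt{3 + q}}{q}$)
$S = 18$ ($S = 9 \cdot 2 = 18$)
$\left(m{\left(\left(-2 - 6\right)^{2} \right)} + S\right)^{2} = \left(\left(7 - \frac{\sqrt{3 + \left(-2 - 6\right)^{2}}}{\left(-2 - 6\right)^{2}}\right) + 18\right)^{2} = \left(\left(7 - \frac{\sqrt{3 + \left(-8\right)^{2}}}{\left(-8\right)^{2}}\right) + 18\right)^{2} = \left(\left(7 - \frac{\sqrt{3 + 64}}{64}\right) + 18\right)^{2} = \left(\left(7 - \frac{\sqrt{67}}{64}\right) + 18\right)^{2} = \left(25 - \frac{\sqrt{67}}{64}\right)^{2}$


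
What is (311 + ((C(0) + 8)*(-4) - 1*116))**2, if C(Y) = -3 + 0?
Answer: 30625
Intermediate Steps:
C(Y) = -3
(311 + ((C(0) + 8)*(-4) - 1*116))**2 = (311 + ((-3 + 8)*(-4) - 1*116))**2 = (311 + (5*(-4) - 116))**2 = (311 + (-20 - 116))**2 = (311 - 136)**2 = 175**2 = 30625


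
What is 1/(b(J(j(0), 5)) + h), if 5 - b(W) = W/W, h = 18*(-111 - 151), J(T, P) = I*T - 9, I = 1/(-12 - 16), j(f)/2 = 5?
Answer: -1/4712 ≈ -0.00021222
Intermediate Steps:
j(f) = 10 (j(f) = 2*5 = 10)
I = -1/28 (I = 1/(-28) = -1/28 ≈ -0.035714)
J(T, P) = -9 - T/28 (J(T, P) = -T/28 - 9 = -9 - T/28)
h = -4716 (h = 18*(-262) = -4716)
b(W) = 4 (b(W) = 5 - W/W = 5 - 1*1 = 5 - 1 = 4)
1/(b(J(j(0), 5)) + h) = 1/(4 - 4716) = 1/(-4712) = -1/4712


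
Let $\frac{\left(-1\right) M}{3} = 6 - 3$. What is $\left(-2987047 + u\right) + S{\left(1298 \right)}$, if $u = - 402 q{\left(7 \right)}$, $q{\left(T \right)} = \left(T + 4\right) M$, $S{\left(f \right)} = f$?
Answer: $-2945951$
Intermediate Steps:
$M = -9$ ($M = - 3 \left(6 - 3\right) = \left(-3\right) 3 = -9$)
$q{\left(T \right)} = -36 - 9 T$ ($q{\left(T \right)} = \left(T + 4\right) \left(-9\right) = \left(4 + T\right) \left(-9\right) = -36 - 9 T$)
$u = 39798$ ($u = - 402 \left(-36 - 63\right) = \left(-402\right) \left(-99\right) = 39798$)
$\left(-2987047 + u\right) + S{\left(1298 \right)} = \left(-2987047 + 39798\right) + 1298 = -2947249 + 1298 = -2945951$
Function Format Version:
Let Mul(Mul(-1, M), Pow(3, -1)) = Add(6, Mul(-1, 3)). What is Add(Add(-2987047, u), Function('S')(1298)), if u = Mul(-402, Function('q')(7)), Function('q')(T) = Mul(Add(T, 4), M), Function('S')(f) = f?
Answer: -2945951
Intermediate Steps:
M = -9 (M = Mul(-3, Add(6, Mul(-1, 3))) = Mul(-3, Add(6, -3)) = Mul(-3, 3) = -9)
Function('q')(T) = Add(-36, Mul(-9, T)) (Function('q')(T) = Mul(Add(T, 4), -9) = Mul(Add(4, T), -9) = Add(-36, Mul(-9, T)))
u = 39798 (u = Mul(-402, Add(-36, Mul(-9, 7))) = Mul(-402, Add(-36, -63)) = Mul(-402, -99) = 39798)
Add(Add(-2987047, u), Function('S')(1298)) = Add(Add(-2987047, 39798), 1298) = Add(-2947249, 1298) = -2945951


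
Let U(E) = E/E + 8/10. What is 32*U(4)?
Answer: 288/5 ≈ 57.600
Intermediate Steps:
U(E) = 9/5 (U(E) = 1 + 8*(⅒) = 1 + ⅘ = 9/5)
32*U(4) = 32*(9/5) = 288/5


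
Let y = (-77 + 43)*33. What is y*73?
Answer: -81906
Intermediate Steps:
y = -1122 (y = -34*33 = -1122)
y*73 = -1122*73 = -81906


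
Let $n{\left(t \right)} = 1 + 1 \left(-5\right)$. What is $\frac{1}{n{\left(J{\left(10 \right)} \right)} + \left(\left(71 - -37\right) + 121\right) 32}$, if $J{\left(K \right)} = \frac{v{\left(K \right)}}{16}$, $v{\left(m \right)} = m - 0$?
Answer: $\frac{1}{7324} \approx 0.00013654$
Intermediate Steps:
$v{\left(m \right)} = m$ ($v{\left(m \right)} = m + 0 = m$)
$J{\left(K \right)} = \frac{K}{16}$
$n{\left(t \right)} = -4$ ($n{\left(t \right)} = 1 - 5 = -4$)
$\frac{1}{n{\left(J{\left(10 \right)} \right)} + \left(\left(71 - -37\right) + 121\right) 32} = \frac{1}{-4 + \left(\left(71 - -37\right) + 121\right) 32} = \frac{1}{-4 + \left(\left(71 + 37\right) + 121\right) 32} = \frac{1}{-4 + \left(108 + 121\right) 32} = \frac{1}{-4 + 229 \cdot 32} = \frac{1}{-4 + 7328} = \frac{1}{7324}$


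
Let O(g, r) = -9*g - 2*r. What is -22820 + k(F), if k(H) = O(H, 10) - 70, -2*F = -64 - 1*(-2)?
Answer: -23189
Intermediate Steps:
F = 31 (F = -(-64 - 1*(-2))/2 = -(-64 + 2)/2 = -1/2*(-62) = 31)
k(H) = -90 - 9*H (k(H) = (-9*H - 2*10) - 70 = (-9*H - 20) - 70 = (-20 - 9*H) - 70 = -90 - 9*H)
-22820 + k(F) = -22820 + (-90 - 9*31) = -22820 + (-90 - 279) = -22820 - 369 = -23189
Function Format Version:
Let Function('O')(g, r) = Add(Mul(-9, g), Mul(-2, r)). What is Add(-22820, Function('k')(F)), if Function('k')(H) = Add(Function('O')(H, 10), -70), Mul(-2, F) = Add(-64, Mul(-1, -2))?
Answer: -23189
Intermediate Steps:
F = 31 (F = Mul(Rational(-1, 2), Add(-64, Mul(-1, -2))) = Mul(Rational(-1, 2), Add(-64, 2)) = Mul(Rational(-1, 2), -62) = 31)
Function('k')(H) = Add(-90, Mul(-9, H)) (Function('k')(H) = Add(Add(Mul(-9, H), Mul(-2, 10)), -70) = Add(Add(Mul(-9, H), -20), -70) = Add(Add(-20, Mul(-9, H)), -70) = Add(-90, Mul(-9, H)))
Add(-22820, Function('k')(F)) = Add(-22820, Add(-90, Mul(-9, 31))) = Add(-22820, Add(-90, -279)) = Add(-22820, -369) = -23189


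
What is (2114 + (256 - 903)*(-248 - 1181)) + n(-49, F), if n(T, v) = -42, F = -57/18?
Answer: 926635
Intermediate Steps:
F = -19/6 (F = -57*1/18 = -19/6 ≈ -3.1667)
(2114 + (256 - 903)*(-248 - 1181)) + n(-49, F) = (2114 + (256 - 903)*(-248 - 1181)) - 42 = (2114 - 647*(-1429)) - 42 = (2114 + 924563) - 42 = 926677 - 42 = 926635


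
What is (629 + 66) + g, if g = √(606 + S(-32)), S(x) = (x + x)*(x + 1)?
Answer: 695 + √2590 ≈ 745.89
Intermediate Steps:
S(x) = 2*x*(1 + x) (S(x) = (2*x)*(1 + x) = 2*x*(1 + x))
g = √2590 (g = √(606 + 2*(-32)*(1 - 32)) = √(606 + 2*(-32)*(-31)) = √(606 + 1984) = √2590 ≈ 50.892)
(629 + 66) + g = (629 + 66) + √2590 = 695 + √2590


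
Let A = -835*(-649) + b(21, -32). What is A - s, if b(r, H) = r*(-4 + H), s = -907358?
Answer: 1448517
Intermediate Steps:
A = 541159 (A = -835*(-649) + 21*(-4 - 32) = 541915 + 21*(-36) = 541915 - 756 = 541159)
A - s = 541159 - 1*(-907358) = 541159 + 907358 = 1448517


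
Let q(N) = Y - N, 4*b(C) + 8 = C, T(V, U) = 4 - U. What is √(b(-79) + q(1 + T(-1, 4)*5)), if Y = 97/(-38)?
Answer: I*√36537/38 ≈ 5.0302*I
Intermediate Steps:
Y = -97/38 (Y = 97*(-1/38) = -97/38 ≈ -2.5526)
b(C) = -2 + C/4
q(N) = -97/38 - N
√(b(-79) + q(1 + T(-1, 4)*5)) = √((-2 + (¼)*(-79)) + (-97/38 - (1 + (4 - 1*4)*5))) = √((-2 - 79/4) + (-97/38 - (1 + (4 - 4)*5))) = √(-87/4 + (-97/38 - (1 + 0*5))) = √(-87/4 + (-97/38 - (1 + 0))) = √(-87/4 + (-97/38 - 1*1)) = √(-87/4 + (-97/38 - 1)) = √(-87/4 - 135/38) = √(-1923/76) = I*√36537/38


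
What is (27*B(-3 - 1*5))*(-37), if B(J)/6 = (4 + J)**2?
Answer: -95904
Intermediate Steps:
B(J) = 6*(4 + J)**2
(27*B(-3 - 1*5))*(-37) = (27*(6*(4 + (-3 - 1*5))**2))*(-37) = (27*(6*(4 + (-3 - 5))**2))*(-37) = (27*(6*(4 - 8)**2))*(-37) = (27*(6*(-4)**2))*(-37) = (27*(6*16))*(-37) = (27*96)*(-37) = 2592*(-37) = -95904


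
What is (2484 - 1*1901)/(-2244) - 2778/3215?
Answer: -737107/655860 ≈ -1.1239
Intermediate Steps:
(2484 - 1*1901)/(-2244) - 2778/3215 = (2484 - 1901)*(-1/2244) - 2778*1/3215 = 583*(-1/2244) - 2778/3215 = -53/204 - 2778/3215 = -737107/655860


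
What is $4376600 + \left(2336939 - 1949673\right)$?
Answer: $4763866$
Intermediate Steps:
$4376600 + \left(2336939 - 1949673\right) = 4376600 + 387266 = 4763866$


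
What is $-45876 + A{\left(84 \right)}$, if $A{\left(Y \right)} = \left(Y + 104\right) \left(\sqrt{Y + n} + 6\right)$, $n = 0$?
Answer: $-44748 + 376 \sqrt{21} \approx -43025.0$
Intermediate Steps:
$A{\left(Y \right)} = \left(6 + \sqrt{Y}\right) \left(104 + Y\right)$ ($A{\left(Y \right)} = \left(Y + 104\right) \left(\sqrt{Y + 0} + 6\right) = \left(104 + Y\right) \left(\sqrt{Y} + 6\right) = \left(104 + Y\right) \left(6 + \sqrt{Y}\right) = \left(6 + \sqrt{Y}\right) \left(104 + Y\right)$)
$-45876 + A{\left(84 \right)} = -45876 + \left(624 + 84^{\frac{3}{2}} + 6 \cdot 84 + 104 \sqrt{84}\right) = -45876 + \left(624 + 168 \sqrt{21} + 504 + 104 \cdot 2 \sqrt{21}\right) = -45876 + \left(624 + 168 \sqrt{21} + 504 + 208 \sqrt{21}\right) = -45876 + \left(1128 + 376 \sqrt{21}\right) = -44748 + 376 \sqrt{21}$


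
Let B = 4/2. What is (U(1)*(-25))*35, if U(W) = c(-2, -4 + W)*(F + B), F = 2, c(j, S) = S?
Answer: 10500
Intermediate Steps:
B = 2 (B = 4*(½) = 2)
U(W) = -16 + 4*W (U(W) = (-4 + W)*(2 + 2) = (-4 + W)*4 = -16 + 4*W)
(U(1)*(-25))*35 = ((-16 + 4*1)*(-25))*35 = ((-16 + 4)*(-25))*35 = -12*(-25)*35 = 300*35 = 10500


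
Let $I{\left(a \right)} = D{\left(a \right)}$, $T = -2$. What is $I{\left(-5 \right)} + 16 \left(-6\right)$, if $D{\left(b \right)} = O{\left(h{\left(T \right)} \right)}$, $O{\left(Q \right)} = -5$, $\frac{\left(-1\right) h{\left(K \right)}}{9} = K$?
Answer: $-101$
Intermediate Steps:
$h{\left(K \right)} = - 9 K$
$D{\left(b \right)} = -5$
$I{\left(a \right)} = -5$
$I{\left(-5 \right)} + 16 \left(-6\right) = -5 + 16 \left(-6\right) = -5 - 96 = -101$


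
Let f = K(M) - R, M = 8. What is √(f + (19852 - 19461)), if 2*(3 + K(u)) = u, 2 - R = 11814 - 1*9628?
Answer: 4*√161 ≈ 50.754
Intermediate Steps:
R = -2184 (R = 2 - (11814 - 1*9628) = 2 - (11814 - 9628) = 2 - 1*2186 = 2 - 2186 = -2184)
K(u) = -3 + u/2
f = 2185 (f = (-3 + (½)*8) - 1*(-2184) = (-3 + 4) + 2184 = 1 + 2184 = 2185)
√(f + (19852 - 19461)) = √(2185 + (19852 - 19461)) = √(2185 + 391) = √2576 = 4*√161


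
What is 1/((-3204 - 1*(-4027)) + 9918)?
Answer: 1/10741 ≈ 9.3101e-5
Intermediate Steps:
1/((-3204 - 1*(-4027)) + 9918) = 1/((-3204 + 4027) + 9918) = 1/(823 + 9918) = 1/10741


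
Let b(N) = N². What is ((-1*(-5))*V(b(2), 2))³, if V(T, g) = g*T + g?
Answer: 125000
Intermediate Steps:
V(T, g) = g + T*g (V(T, g) = T*g + g = g + T*g)
((-1*(-5))*V(b(2), 2))³ = ((-1*(-5))*(2*(1 + 2²)))³ = (5*(2*(1 + 4)))³ = (5*(2*5))³ = (5*10)³ = 50³ = 125000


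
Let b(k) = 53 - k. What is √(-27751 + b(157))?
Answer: 3*I*√3095 ≈ 166.9*I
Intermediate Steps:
√(-27751 + b(157)) = √(-27751 + (53 - 1*157)) = √(-27751 + (53 - 157)) = √(-27751 - 104) = √(-27855) = 3*I*√3095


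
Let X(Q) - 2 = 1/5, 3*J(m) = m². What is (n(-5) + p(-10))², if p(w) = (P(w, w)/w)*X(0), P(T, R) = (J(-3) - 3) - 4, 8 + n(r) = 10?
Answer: 5184/625 ≈ 8.2944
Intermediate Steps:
J(m) = m²/3
n(r) = 2 (n(r) = -8 + 10 = 2)
P(T, R) = -4 (P(T, R) = ((⅓)*(-3)² - 3) - 4 = ((⅓)*9 - 3) - 4 = (3 - 3) - 4 = 0 - 4 = -4)
X(Q) = 11/5 (X(Q) = 2 + 1/5 = 2 + ⅕ = 11/5)
p(w) = -44/(5*w) (p(w) = -4/w*(11/5) = -44/(5*w))
(n(-5) + p(-10))² = (2 - 44/5/(-10))² = (2 - 44/5*(-⅒))² = (2 + 22/25)² = (72/25)² = 5184/625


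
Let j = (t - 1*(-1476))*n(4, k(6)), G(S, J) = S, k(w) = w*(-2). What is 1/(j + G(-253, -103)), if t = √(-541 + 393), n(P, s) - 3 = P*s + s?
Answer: I/(-84385*I + 114*√37) ≈ -1.185e-5 + 9.7375e-8*I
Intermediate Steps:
k(w) = -2*w
n(P, s) = 3 + s + P*s (n(P, s) = 3 + (P*s + s) = 3 + (s + P*s) = 3 + s + P*s)
t = 2*I*√37 (t = √(-148) = 2*I*√37 ≈ 12.166*I)
j = -84132 - 114*I*√37 (j = (2*I*√37 - 1*(-1476))*(3 - 2*6 + 4*(-2*6)) = (2*I*√37 + 1476)*(3 - 12 + 4*(-12)) = (1476 + 2*I*√37)*(3 - 12 - 48) = (1476 + 2*I*√37)*(-57) = -84132 - 114*I*√37 ≈ -84132.0 - 693.43*I)
1/(j + G(-253, -103)) = 1/((-84132 - 114*I*√37) - 253) = 1/(-84385 - 114*I*√37)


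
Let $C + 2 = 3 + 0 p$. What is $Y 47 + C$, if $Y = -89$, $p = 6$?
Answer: $-4182$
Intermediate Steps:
$C = 1$ ($C = -2 + \left(3 + 0 \cdot 6\right) = -2 + \left(3 + 0\right) = -2 + 3 = 1$)
$Y 47 + C = \left(-89\right) 47 + 1 = -4183 + 1 = -4182$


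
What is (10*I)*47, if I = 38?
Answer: 17860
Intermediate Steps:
(10*I)*47 = (10*38)*47 = 380*47 = 17860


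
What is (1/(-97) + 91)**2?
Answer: 77898276/9409 ≈ 8279.1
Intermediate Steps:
(1/(-97) + 91)**2 = (-1/97 + 91)**2 = (8826/97)**2 = 77898276/9409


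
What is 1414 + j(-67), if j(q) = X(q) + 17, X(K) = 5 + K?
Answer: 1369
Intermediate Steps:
j(q) = 22 + q (j(q) = (5 + q) + 17 = 22 + q)
1414 + j(-67) = 1414 + (22 - 67) = 1414 - 45 = 1369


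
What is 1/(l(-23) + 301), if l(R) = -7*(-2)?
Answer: 1/315 ≈ 0.0031746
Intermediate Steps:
l(R) = 14
1/(l(-23) + 301) = 1/(14 + 301) = 1/315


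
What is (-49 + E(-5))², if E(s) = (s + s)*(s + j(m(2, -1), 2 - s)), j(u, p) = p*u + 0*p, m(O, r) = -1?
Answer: 5041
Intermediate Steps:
j(u, p) = p*u (j(u, p) = p*u + 0 = p*u)
E(s) = 2*s*(-2 + 2*s) (E(s) = (s + s)*(s + (2 - s)*(-1)) = (2*s)*(s + (-2 + s)) = (2*s)*(-2 + 2*s) = 2*s*(-2 + 2*s))
(-49 + E(-5))² = (-49 + 4*(-5)*(-1 - 5))² = (-49 + 4*(-5)*(-6))² = (-49 + 120)² = 71² = 5041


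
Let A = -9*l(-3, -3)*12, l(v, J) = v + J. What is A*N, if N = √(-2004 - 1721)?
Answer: 3240*I*√149 ≈ 39549.0*I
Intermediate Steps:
l(v, J) = J + v
A = 648 (A = -9*(-3 - 3)*12 = -9*(-6)*12 = 54*12 = 648)
N = 5*I*√149 (N = √(-3725) = 5*I*√149 ≈ 61.033*I)
A*N = 648*(5*I*√149) = 3240*I*√149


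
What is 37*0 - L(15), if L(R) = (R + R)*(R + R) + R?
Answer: -915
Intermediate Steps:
L(R) = R + 4*R² (L(R) = (2*R)*(2*R) + R = 4*R² + R = R + 4*R²)
37*0 - L(15) = 37*0 - 15*(1 + 4*15) = 0 - 15*(1 + 60) = 0 - 15*61 = 0 - 1*915 = 0 - 915 = -915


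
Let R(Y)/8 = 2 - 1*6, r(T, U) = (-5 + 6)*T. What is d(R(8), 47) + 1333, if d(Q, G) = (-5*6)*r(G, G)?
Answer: -77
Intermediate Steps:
r(T, U) = T (r(T, U) = 1*T = T)
R(Y) = -32 (R(Y) = 8*(2 - 1*6) = 8*(2 - 6) = 8*(-4) = -32)
d(Q, G) = -30*G (d(Q, G) = (-5*6)*G = -30*G)
d(R(8), 47) + 1333 = -30*47 + 1333 = -1410 + 1333 = -77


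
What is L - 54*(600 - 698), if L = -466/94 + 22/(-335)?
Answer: 83243451/15745 ≈ 5287.0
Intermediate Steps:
L = -79089/15745 (L = -466*1/94 + 22*(-1/335) = -233/47 - 22/335 = -79089/15745 ≈ -5.0231)
L - 54*(600 - 698) = -79089/15745 - 54*(600 - 698) = -79089/15745 - 54*(-98) = -79089/15745 + 5292 = 83243451/15745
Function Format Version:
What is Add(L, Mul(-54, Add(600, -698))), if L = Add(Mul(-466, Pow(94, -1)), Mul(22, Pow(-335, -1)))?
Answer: Rational(83243451, 15745) ≈ 5287.0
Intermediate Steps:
L = Rational(-79089, 15745) (L = Add(Mul(-466, Rational(1, 94)), Mul(22, Rational(-1, 335))) = Add(Rational(-233, 47), Rational(-22, 335)) = Rational(-79089, 15745) ≈ -5.0231)
Add(L, Mul(-54, Add(600, -698))) = Add(Rational(-79089, 15745), Mul(-54, Add(600, -698))) = Add(Rational(-79089, 15745), Mul(-54, -98)) = Add(Rational(-79089, 15745), 5292) = Rational(83243451, 15745)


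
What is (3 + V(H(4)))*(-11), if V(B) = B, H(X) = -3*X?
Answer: 99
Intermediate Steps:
(3 + V(H(4)))*(-11) = (3 - 3*4)*(-11) = (3 - 12)*(-11) = -9*(-11) = 99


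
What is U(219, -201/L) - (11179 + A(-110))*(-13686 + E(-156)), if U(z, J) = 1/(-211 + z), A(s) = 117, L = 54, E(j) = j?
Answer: 1250873857/8 ≈ 1.5636e+8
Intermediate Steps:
U(219, -201/L) - (11179 + A(-110))*(-13686 + E(-156)) = 1/(-211 + 219) - (11179 + 117)*(-13686 - 156) = 1/8 - 11296*(-13842) = ⅛ - 1*(-156359232) = ⅛ + 156359232 = 1250873857/8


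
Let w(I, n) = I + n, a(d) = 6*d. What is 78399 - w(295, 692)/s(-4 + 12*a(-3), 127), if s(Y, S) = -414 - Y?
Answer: 15210393/194 ≈ 78404.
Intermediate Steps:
78399 - w(295, 692)/s(-4 + 12*a(-3), 127) = 78399 - (295 + 692)/(-414 - (-4 + 12*(6*(-3)))) = 78399 - 987/(-414 - (-4 + 12*(-18))) = 78399 - 987/(-414 - (-4 - 216)) = 78399 - 987/(-414 - 1*(-220)) = 78399 - 987/(-414 + 220) = 78399 - 987/(-194) = 78399 - 987*(-1)/194 = 78399 - 1*(-987/194) = 78399 + 987/194 = 15210393/194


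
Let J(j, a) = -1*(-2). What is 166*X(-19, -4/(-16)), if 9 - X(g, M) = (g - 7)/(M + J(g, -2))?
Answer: 30710/9 ≈ 3412.2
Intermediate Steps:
J(j, a) = 2
X(g, M) = 9 - (-7 + g)/(2 + M) (X(g, M) = 9 - (g - 7)/(M + 2) = 9 - (-7 + g)/(2 + M))
166*X(-19, -4/(-16)) = 166*((25 - 1*(-19) + 9*(-4/(-16)))/(2 - 4/(-16))) = 166*((25 + 19 + 9*(-4*(-1/16)))/(2 - 4*(-1/16))) = 166*((25 + 19 + 9*(¼))/(2 + ¼)) = 166*((25 + 19 + 9/4)/(9/4)) = 166*((4/9)*(185/4)) = 166*(185/9) = 30710/9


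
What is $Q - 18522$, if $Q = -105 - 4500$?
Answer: $-23127$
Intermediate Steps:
$Q = -4605$ ($Q = -105 - 4500 = -4605$)
$Q - 18522 = -4605 - 18522 = -23127$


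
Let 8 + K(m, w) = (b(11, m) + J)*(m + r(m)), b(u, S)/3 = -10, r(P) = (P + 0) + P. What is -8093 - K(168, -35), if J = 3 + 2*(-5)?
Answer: 10563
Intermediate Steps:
r(P) = 2*P (r(P) = P + P = 2*P)
b(u, S) = -30 (b(u, S) = 3*(-10) = -30)
J = -7 (J = 3 - 10 = -7)
K(m, w) = -8 - 111*m (K(m, w) = -8 + (-30 - 7)*(m + 2*m) = -8 - 111*m)
-8093 - K(168, -35) = -8093 - (-8 - 111*168) = -8093 - (-8 - 18648) = -8093 - 1*(-18656) = -8093 + 18656 = 10563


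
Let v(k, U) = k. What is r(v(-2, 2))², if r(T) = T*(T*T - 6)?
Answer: 16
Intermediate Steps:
r(T) = T*(-6 + T²) (r(T) = T*(T² - 6) = T*(-6 + T²))
r(v(-2, 2))² = (-2*(-6 + (-2)²))² = (-2*(-6 + 4))² = (-2*(-2))² = 4² = 16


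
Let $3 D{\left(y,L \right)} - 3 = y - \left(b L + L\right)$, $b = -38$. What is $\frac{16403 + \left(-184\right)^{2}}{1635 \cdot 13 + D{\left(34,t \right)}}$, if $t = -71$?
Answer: $\frac{150777}{61175} \approx 2.4647$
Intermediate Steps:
$D{\left(y,L \right)} = 1 + \frac{y}{3} + \frac{37 L}{3}$ ($D{\left(y,L \right)} = 1 + \frac{y - \left(- 38 L + L\right)}{3} = 1 + \frac{y - - 37 L}{3} = 1 + \frac{y + 37 L}{3} = 1 + \left(\frac{y}{3} + \frac{37 L}{3}\right) = 1 + \frac{y}{3} + \frac{37 L}{3}$)
$\frac{16403 + \left(-184\right)^{2}}{1635 \cdot 13 + D{\left(34,t \right)}} = \frac{16403 + \left(-184\right)^{2}}{1635 \cdot 13 + \left(1 + \frac{1}{3} \cdot 34 + \frac{37}{3} \left(-71\right)\right)} = \frac{16403 + 33856}{21255 + \left(1 + \frac{34}{3} - \frac{2627}{3}\right)} = \frac{50259}{21255 - \frac{2590}{3}} = \frac{50259}{\frac{61175}{3}} = 50259 \cdot \frac{3}{61175} = \frac{150777}{61175}$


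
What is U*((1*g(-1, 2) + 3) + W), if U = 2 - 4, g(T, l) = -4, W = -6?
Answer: 14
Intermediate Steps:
U = -2
U*((1*g(-1, 2) + 3) + W) = -2*((1*(-4) + 3) - 6) = -2*((-4 + 3) - 6) = -2*(-1 - 6) = -2*(-7) = 14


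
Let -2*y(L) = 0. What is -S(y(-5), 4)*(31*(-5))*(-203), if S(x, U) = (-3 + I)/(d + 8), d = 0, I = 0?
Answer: 94395/8 ≈ 11799.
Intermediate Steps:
y(L) = 0 (y(L) = -½*0 = 0)
S(x, U) = -3/8 (S(x, U) = (-3 + 0)/(0 + 8) = -3/8)
-S(y(-5), 4)*(31*(-5))*(-203) = -(-93*(-5)/8)*(-203) = -(-3/8*(-155))*(-203) = -465*(-203)/8 = -1*(-94395/8) = 94395/8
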